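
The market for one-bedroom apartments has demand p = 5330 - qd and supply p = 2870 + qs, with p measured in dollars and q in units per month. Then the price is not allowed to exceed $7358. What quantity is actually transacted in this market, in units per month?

1230

Rearranging demand gives qd = 5330 - p; rearranging supply gives qs = p - 2870. Without the control the market clears where 5330 - p = p - 2870, i.e. p* = 4100 and q* = 1230.
The ceiling of 7358 is above the equilibrium price 4100, so it is not binding; the market clears at p* = 4100, q* = 1230.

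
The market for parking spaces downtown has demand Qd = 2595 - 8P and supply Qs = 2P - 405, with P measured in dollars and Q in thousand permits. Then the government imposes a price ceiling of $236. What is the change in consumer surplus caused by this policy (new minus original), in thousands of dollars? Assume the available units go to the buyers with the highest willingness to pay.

Setting quantity demanded equal to quantity supplied, 2595 - 8P = 2P - 405, gives P* = 300 and Q* = 195.
Since 236 < 300, the ceiling is binding.
At P = 236: Qd = 2595 - 8·236 = 707 and Qs = 2·236 - 405 = 67.
Consumer surplus without the control is ½ · (324.375 - 300) · 195 = 2376.5625.
With the ceiling, 67 units are sold at 236 (assume they go to the highest-value buyers). The demand price at Q = 67 is 316, so CS = ½ · [(324.375 - 236) + (316 - 236)] · 67 = 5640.5625.
Change in consumer surplus = 5640.5625 - 2376.5625 = 3264.

3264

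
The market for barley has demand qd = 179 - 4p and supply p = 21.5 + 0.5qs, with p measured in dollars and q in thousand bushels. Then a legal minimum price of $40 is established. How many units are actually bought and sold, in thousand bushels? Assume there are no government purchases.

19

Rearranging supply gives qs = 2p - 43. Equilibrium: 179 - 4p = 2p - 43, so 222 = 6p and p* = 37, q* = 31.
Since 40 > 37, the floor is binding.
At p = 40: qd = 179 - 4·40 = 19 and qs = 2·40 - 43 = 37.
The quantity actually transacted is the short side, demand: 19.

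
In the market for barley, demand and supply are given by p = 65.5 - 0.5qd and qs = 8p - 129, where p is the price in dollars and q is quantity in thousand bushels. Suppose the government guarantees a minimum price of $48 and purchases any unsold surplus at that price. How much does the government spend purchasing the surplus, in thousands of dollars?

Rearranging demand gives qd = 131 - 2p. Setting quantity demanded equal to quantity supplied, 131 - 2p = 8p - 129, gives p* = 26 and q* = 79.
Since 48 > 26, the floor is binding.
At p = 48: qd = 131 - 2·48 = 35 and qs = 8·48 - 129 = 255.
Surplus = qs - qd = 220.
Government expenditure = surplus × support price = 220 × 48 = 10560.

10560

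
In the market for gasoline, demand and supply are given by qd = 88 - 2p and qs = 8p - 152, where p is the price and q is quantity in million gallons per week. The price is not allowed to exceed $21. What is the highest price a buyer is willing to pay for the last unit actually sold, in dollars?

36

Equilibrium: 88 - 2p = 8p - 152, so 240 = 10p and p* = 24, q* = 40.
Because the ceiling (21) lies below the market-clearing price, it is binding.
At p = 21: qd = 88 - 2·21 = 46 and qs = 8·21 - 152 = 16.
Only 16 units reach the market. On the demand curve, the marginal buyer's willingness to pay at q = 16 is (88 - 16)/2 = 36.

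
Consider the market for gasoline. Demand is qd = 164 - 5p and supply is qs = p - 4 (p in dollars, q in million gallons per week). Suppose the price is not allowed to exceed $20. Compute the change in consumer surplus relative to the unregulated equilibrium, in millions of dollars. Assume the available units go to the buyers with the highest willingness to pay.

Equilibrium: 164 - 5p = p - 4, so 168 = 6p and p* = 28, q* = 24.
Because the ceiling (20) lies below the market-clearing price, it is binding.
At p = 20: qd = 164 - 5·20 = 64 and qs = 20 - 4 = 16.
Consumer surplus without the control is ½ · (32.8 - 28) · 24 = 57.6.
With the ceiling, 16 units are sold at 20 (assume they go to the highest-value buyers). The demand price at q = 16 is 29.6, so CS = ½ · [(32.8 - 20) + (29.6 - 20)] · 16 = 179.2.
Change in consumer surplus = 179.2 - 57.6 = 121.6.

121.6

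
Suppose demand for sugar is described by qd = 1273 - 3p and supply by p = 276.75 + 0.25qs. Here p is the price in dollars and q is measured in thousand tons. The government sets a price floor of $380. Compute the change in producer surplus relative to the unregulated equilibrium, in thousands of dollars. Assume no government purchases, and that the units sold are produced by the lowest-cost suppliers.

3520

Rearranging supply gives qs = 4p - 1107. Setting quantity demanded equal to quantity supplied, 1273 - 3p = 4p - 1107, gives p* = 340 and q* = 253.
Because the floor (380) lies above the market-clearing price, it is binding.
At p = 380: qd = 1273 - 3·380 = 133 and qs = 4·380 - 1107 = 413.
Producer surplus without the control is ½ · (340 - 276.75) · 253 = 8001.125.
With the floor, 133 units are sold at 380. The supply price at q = 133 is 310, so PS = ½ · [(380 - 276.75) + (380 - 310)] · 133 = 11521.125.
Change in producer surplus = 11521.125 - 8001.125 = 3520.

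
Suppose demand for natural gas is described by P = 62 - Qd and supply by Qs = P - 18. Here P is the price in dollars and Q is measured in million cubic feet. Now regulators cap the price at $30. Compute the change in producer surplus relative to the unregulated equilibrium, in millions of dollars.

-170

Rearranging demand gives Qd = 62 - P. Setting quantity demanded equal to quantity supplied, 62 - P = P - 18, gives P* = 40 and Q* = 22.
Since 30 < 40, the ceiling is binding.
At P = 30: Qd = 62 - 30 = 32 and Qs = 30 - 18 = 12.
Producer surplus without the control is ½ · (40 - 18) · 22 = 242.
With the ceiling, producers sell 12 units at 30, so PS = ½ · (30 - 18) · 12 = 72.
Change in producer surplus = 72 - 242 = -170.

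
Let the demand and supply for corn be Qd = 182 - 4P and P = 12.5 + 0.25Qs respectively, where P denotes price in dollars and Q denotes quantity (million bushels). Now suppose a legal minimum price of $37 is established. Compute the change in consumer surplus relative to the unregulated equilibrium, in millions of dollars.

-400

Rearranging supply gives Qs = 4P - 50. Without the control the market clears where 182 - 4P = 4P - 50, i.e. P* = 29 and Q* = 66.
The floor of 37 is above the equilibrium price 29, so it binds.
At P = 37: Qd = 182 - 4·37 = 34 and Qs = 4·37 - 50 = 98.
Consumer surplus without the control is ½ · (45.5 - 29) · 66 = 544.5.
With the floor, consumers buy 34 units at 37, so CS = ½ · (45.5 - 37) · 34 = 144.5.
Change in consumer surplus = 144.5 - 544.5 = -400.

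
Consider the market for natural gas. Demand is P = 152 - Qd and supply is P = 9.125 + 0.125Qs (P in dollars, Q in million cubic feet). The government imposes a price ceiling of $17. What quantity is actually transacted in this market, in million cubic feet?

Rearranging demand gives Qd = 152 - P; rearranging supply gives Qs = 8P - 73. Setting quantity demanded equal to quantity supplied, 152 - P = 8P - 73, gives P* = 25 and Q* = 127.
The ceiling of 17 is below the equilibrium price 25, so it binds.
At P = 17: Qd = 152 - 17 = 135 and Qs = 8·17 - 73 = 63.
The quantity actually transacted is the short side, supply: 63.

63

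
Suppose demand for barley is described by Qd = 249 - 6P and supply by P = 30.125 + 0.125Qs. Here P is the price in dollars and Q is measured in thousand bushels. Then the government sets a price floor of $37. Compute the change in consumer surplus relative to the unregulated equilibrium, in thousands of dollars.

Rearranging supply gives Qs = 8P - 241. Without the control the market clears where 249 - 6P = 8P - 241, i.e. P* = 35 and Q* = 39.
The floor of 37 is above the equilibrium price 35, so it binds.
At P = 37: Qd = 249 - 6·37 = 27 and Qs = 8·37 - 241 = 55.
Consumer surplus without the control is ½ · (41.5 - 35) · 39 = 126.75.
With the floor, consumers buy 27 units at 37, so CS = ½ · (41.5 - 37) · 27 = 60.75.
Change in consumer surplus = 60.75 - 126.75 = -66.

-66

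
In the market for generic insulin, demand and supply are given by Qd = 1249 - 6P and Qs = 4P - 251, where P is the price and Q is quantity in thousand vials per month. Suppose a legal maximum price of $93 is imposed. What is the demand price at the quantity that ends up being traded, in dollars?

In a free market, 1249 - 6P = 4P - 251 gives the equilibrium P* = 150, Q* = 349.
The ceiling of 93 is below the equilibrium price 150, so it binds.
At P = 93: Qd = 1249 - 6·93 = 691 and Qs = 4·93 - 251 = 121.
Only 121 units reach the market. On the demand curve, the marginal buyer's willingness to pay at Q = 121 is (1249 - 121)/6 = 188.

188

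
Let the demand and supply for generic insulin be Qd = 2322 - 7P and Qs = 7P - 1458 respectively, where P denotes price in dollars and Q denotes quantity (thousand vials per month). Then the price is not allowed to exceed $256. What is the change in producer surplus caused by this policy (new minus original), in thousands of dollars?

-5362

In a free market, 2322 - 7P = 7P - 1458 gives the equilibrium P* = 270, Q* = 432.
The ceiling of 256 is below the equilibrium price 270, so it binds.
At P = 256: Qd = 2322 - 7·256 = 530 and Qs = 7·256 - 1458 = 334.
Producer surplus without the control is ½ · (270 - 1458/7) · 432 = 93312/7.
With the ceiling, producers sell 334 units at 256, so PS = ½ · (256 - 1458/7) · 334 = 55778/7.
Change in producer surplus = 55778/7 - 93312/7 = -5362.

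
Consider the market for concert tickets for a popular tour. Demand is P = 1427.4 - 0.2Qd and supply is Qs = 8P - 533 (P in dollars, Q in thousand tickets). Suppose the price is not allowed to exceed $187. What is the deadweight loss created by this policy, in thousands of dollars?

1689053.6

Rearranging demand gives Qd = 7137 - 5P. Equilibrium: 7137 - 5P = 8P - 533, so 7670 = 13P and P* = 590, Q* = 4187.
Since 187 < 590, the ceiling is binding.
At P = 187: Qd = 7137 - 5·187 = 6202 and Qs = 8·187 - 533 = 963.
Quantity traded falls to 963. At Q = 963 the demand price is (7137 - 963)/5 = 1234.8 and the supply price is (533 + 963)/8 = 187.
Deadweight loss = ½ · (1234.8 - 187) · (4187 - 963) = ½ · 1047.8 · 3224 = 1689053.6.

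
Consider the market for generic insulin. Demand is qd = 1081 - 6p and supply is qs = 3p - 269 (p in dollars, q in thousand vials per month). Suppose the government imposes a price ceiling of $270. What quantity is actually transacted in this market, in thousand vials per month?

Setting quantity demanded equal to quantity supplied, 1081 - 6p = 3p - 269, gives p* = 150 and q* = 181.
The ceiling of 270 is above the equilibrium price 150, so it is not binding; the market clears at p* = 150, q* = 181.

181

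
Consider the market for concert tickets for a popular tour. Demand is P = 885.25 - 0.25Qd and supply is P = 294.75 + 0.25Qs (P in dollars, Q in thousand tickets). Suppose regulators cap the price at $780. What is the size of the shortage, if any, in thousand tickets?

0

Rearranging demand gives Qd = 3541 - 4P; rearranging supply gives Qs = 4P - 1179. Setting quantity demanded equal to quantity supplied, 3541 - 4P = 4P - 1179, gives P* = 590 and Q* = 1181.
The ceiling of 780 is above the equilibrium price 590, so it is not binding; the market clears at P* = 590, Q* = 1181.
Since the control does not bind, there is no shortage.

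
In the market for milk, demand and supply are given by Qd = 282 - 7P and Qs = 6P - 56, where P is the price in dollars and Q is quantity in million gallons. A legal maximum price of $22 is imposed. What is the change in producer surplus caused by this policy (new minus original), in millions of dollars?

Without the control the market clears where 282 - 7P = 6P - 56, i.e. P* = 26 and Q* = 100.
Since 22 < 26, the ceiling is binding.
At P = 22: Qd = 282 - 7·22 = 128 and Qs = 6·22 - 56 = 76.
Producer surplus without the control is ½ · (26 - 28/3) · 100 = 2500/3.
With the ceiling, producers sell 76 units at 22, so PS = ½ · (22 - 28/3) · 76 = 1444/3.
Change in producer surplus = 1444/3 - 2500/3 = -352.

-352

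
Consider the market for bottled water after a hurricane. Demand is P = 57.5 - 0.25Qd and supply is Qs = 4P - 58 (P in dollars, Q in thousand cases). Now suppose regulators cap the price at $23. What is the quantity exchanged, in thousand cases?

34

Rearranging demand gives Qd = 230 - 4P. Equilibrium: 230 - 4P = 4P - 58, so 288 = 8P and P* = 36, Q* = 86.
Since 23 < 36, the ceiling is binding.
At P = 23: Qd = 230 - 4·23 = 138 and Qs = 4·23 - 58 = 34.
The quantity actually transacted is the short side, supply: 34.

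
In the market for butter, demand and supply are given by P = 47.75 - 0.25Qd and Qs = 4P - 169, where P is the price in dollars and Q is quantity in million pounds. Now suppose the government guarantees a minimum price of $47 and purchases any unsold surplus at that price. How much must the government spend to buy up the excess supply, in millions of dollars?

Rearranging demand gives Qd = 191 - 4P. In a free market, 191 - 4P = 4P - 169 gives the equilibrium P* = 45, Q* = 11.
The floor of 47 is above the equilibrium price 45, so it binds.
At P = 47: Qd = 191 - 4·47 = 3 and Qs = 4·47 - 169 = 19.
Surplus = Qs - Qd = 16.
Government expenditure = surplus × support price = 16 × 47 = 752.

752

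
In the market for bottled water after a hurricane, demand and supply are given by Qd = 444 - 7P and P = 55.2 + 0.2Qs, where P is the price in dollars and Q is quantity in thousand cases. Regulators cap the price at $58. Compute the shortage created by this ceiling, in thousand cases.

24

Rearranging supply gives Qs = 5P - 276. Without the control the market clears where 444 - 7P = 5P - 276, i.e. P* = 60 and Q* = 24.
Since 58 < 60, the ceiling is binding.
At P = 58: Qd = 444 - 7·58 = 38 and Qs = 5·58 - 276 = 14.
Shortage = Qd - Qs = 38 - 14 = 24.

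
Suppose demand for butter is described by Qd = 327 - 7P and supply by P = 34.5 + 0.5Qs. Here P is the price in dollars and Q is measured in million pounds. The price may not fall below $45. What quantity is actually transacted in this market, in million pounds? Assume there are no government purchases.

Rearranging supply gives Qs = 2P - 69. Without the control the market clears where 327 - 7P = 2P - 69, i.e. P* = 44 and Q* = 19.
Because the floor (45) lies above the market-clearing price, it is binding.
At P = 45: Qd = 327 - 7·45 = 12 and Qs = 2·45 - 69 = 21.
The quantity actually transacted is the short side, demand: 12.

12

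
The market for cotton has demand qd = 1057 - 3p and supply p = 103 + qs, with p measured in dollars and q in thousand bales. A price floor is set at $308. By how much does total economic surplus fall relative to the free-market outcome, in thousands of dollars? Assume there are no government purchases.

1944

Rearranging supply gives qs = p - 103. Setting quantity demanded equal to quantity supplied, 1057 - 3p = p - 103, gives p* = 290 and q* = 187.
Because the floor (308) lies above the market-clearing price, it is binding.
At p = 308: qd = 1057 - 3·308 = 133 and qs = 308 - 103 = 205.
Quantity traded falls to 133. At q = 133 the demand price is (1057 - 133)/3 = 308 and the supply price is 103 + 133 = 236.
Deadweight loss = ½ · (308 - 236) · (187 - 133) = ½ · 72 · 54 = 1944.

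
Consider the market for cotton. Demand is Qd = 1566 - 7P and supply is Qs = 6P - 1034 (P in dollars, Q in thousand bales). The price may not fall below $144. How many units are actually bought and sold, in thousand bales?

166

Setting quantity demanded equal to quantity supplied, 1566 - 7P = 6P - 1034, gives P* = 200 and Q* = 166.
The floor of 144 is below the equilibrium price 200, so it is not binding; the market clears at P* = 200, Q* = 166.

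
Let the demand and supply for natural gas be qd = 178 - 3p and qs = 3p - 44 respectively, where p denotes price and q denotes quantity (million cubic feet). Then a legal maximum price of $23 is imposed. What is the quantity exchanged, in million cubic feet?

25

In a free market, 178 - 3p = 3p - 44 gives the equilibrium p* = 37, q* = 67.
The ceiling of 23 is below the equilibrium price 37, so it binds.
At p = 23: qd = 178 - 3·23 = 109 and qs = 3·23 - 44 = 25.
The quantity actually transacted is the short side, supply: 25.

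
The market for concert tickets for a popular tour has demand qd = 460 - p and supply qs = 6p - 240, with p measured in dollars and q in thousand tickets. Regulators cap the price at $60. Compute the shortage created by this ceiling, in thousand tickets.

Equilibrium: 460 - p = 6p - 240, so 700 = 7p and p* = 100, q* = 360.
Because the ceiling (60) lies below the market-clearing price, it is binding.
At p = 60: qd = 460 - 60 = 400 and qs = 6·60 - 240 = 120.
Shortage = qd - qs = 400 - 120 = 280.

280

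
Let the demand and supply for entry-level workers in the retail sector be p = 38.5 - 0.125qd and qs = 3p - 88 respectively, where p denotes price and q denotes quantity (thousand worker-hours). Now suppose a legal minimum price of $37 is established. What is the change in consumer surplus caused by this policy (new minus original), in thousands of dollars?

Rearranging demand gives qd = 308 - 8p. In a free market, 308 - 8p = 3p - 88 gives the equilibrium p* = 36, q* = 20.
Because the floor (37) lies above the market-clearing price, it is binding.
At p = 37: qd = 308 - 8·37 = 12 and qs = 3·37 - 88 = 23.
Consumer surplus without the control is ½ · (38.5 - 36) · 20 = 25.
With the floor, consumers buy 12 units at 37, so CS = ½ · (38.5 - 37) · 12 = 9.
Change in consumer surplus = 9 - 25 = -16.

-16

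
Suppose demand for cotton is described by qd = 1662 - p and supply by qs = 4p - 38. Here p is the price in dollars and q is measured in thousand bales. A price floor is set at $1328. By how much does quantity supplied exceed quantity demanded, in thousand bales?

Setting quantity demanded equal to quantity supplied, 1662 - p = 4p - 38, gives p* = 340 and q* = 1322.
The floor of 1328 is above the equilibrium price 340, so it binds.
At p = 1328: qd = 1662 - 1328 = 334 and qs = 4·1328 - 38 = 5274.
Surplus = qs - qd = 5274 - 334 = 4940.

4940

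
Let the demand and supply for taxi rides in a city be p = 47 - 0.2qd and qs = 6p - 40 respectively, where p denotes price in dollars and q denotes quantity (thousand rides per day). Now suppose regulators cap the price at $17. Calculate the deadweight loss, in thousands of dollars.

422.4

Rearranging demand gives qd = 235 - 5p. Equilibrium: 235 - 5p = 6p - 40, so 275 = 11p and p* = 25, q* = 110.
Since 17 < 25, the ceiling is binding.
At p = 17: qd = 235 - 5·17 = 150 and qs = 6·17 - 40 = 62.
Quantity traded falls to 62. At q = 62 the demand price is (235 - 62)/5 = 34.6 and the supply price is (40 + 62)/6 = 17.
Deadweight loss = ½ · (34.6 - 17) · (110 - 62) = ½ · 17.6 · 48 = 422.4.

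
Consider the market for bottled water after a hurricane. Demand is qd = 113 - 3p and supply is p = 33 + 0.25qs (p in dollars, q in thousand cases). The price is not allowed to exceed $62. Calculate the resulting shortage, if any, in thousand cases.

Rearranging supply gives qs = 4p - 132. In a free market, 113 - 3p = 4p - 132 gives the equilibrium p* = 35, q* = 8.
Since 62 is above p* = 35, the ceiling does not bind and the free-market outcome prevails.
Since the control does not bind, there is no shortage.

0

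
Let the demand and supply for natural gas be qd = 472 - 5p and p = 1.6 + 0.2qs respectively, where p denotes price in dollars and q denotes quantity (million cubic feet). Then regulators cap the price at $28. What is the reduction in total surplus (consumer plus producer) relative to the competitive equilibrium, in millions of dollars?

2000

Rearranging supply gives qs = 5p - 8. Equilibrium: 472 - 5p = 5p - 8, so 480 = 10p and p* = 48, q* = 232.
The ceiling of 28 is below the equilibrium price 48, so it binds.
At p = 28: qd = 472 - 5·28 = 332 and qs = 5·28 - 8 = 132.
Quantity traded falls to 132. At q = 132 the demand price is (472 - 132)/5 = 68 and the supply price is (8 + 132)/5 = 28.
Deadweight loss = ½ · (68 - 28) · (232 - 132) = ½ · 40 · 100 = 2000.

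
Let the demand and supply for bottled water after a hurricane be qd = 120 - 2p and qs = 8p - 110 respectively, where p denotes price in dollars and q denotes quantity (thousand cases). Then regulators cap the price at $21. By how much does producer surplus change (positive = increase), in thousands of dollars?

Setting quantity demanded equal to quantity supplied, 120 - 2p = 8p - 110, gives p* = 23 and q* = 74.
The ceiling of 21 is below the equilibrium price 23, so it binds.
At p = 21: qd = 120 - 2·21 = 78 and qs = 8·21 - 110 = 58.
Producer surplus without the control is ½ · (23 - 13.75) · 74 = 342.25.
With the ceiling, producers sell 58 units at 21, so PS = ½ · (21 - 13.75) · 58 = 210.25.
Change in producer surplus = 210.25 - 342.25 = -132.

-132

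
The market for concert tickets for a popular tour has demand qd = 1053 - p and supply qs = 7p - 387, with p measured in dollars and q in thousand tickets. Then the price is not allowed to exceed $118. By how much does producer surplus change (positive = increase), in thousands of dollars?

-40672

Setting quantity demanded equal to quantity supplied, 1053 - p = 7p - 387, gives p* = 180 and q* = 873.
The ceiling of 118 is below the equilibrium price 180, so it binds.
At p = 118: qd = 1053 - 118 = 935 and qs = 7·118 - 387 = 439.
Producer surplus without the control is ½ · (180 - 387/7) · 873 = 762129/14.
With the ceiling, producers sell 439 units at 118, so PS = ½ · (118 - 387/7) · 439 = 192721/14.
Change in producer surplus = 192721/14 - 762129/14 = -40672.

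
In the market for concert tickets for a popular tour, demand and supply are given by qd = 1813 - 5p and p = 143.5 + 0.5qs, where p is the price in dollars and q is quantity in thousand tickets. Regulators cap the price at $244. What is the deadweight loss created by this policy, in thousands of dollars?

Rearranging supply gives qs = 2p - 287. Without the control the market clears where 1813 - 5p = 2p - 287, i.e. p* = 300 and q* = 313.
Since 244 < 300, the ceiling is binding.
At p = 244: qd = 1813 - 5·244 = 593 and qs = 2·244 - 287 = 201.
Quantity traded falls to 201. At q = 201 the demand price is (1813 - 201)/5 = 322.4 and the supply price is (287 + 201)/2 = 244.
Deadweight loss = ½ · (322.4 - 244) · (313 - 201) = ½ · 78.4 · 112 = 4390.4.

4390.4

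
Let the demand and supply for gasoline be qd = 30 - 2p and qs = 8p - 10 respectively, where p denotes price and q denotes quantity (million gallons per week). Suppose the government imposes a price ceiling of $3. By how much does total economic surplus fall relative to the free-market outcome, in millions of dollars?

Without the control the market clears where 30 - 2p = 8p - 10, i.e. p* = 4 and q* = 22.
Since 3 < 4, the ceiling is binding.
At p = 3: qd = 30 - 2·3 = 24 and qs = 8·3 - 10 = 14.
Quantity traded falls to 14. At q = 14 the demand price is (30 - 14)/2 = 8 and the supply price is (10 + 14)/8 = 3.
Deadweight loss = ½ · (8 - 3) · (22 - 14) = ½ · 5 · 8 = 20.

20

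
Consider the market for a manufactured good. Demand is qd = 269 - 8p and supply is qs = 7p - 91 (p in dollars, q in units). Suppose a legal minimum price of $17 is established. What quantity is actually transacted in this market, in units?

77

Without the control the market clears where 269 - 8p = 7p - 91, i.e. p* = 24 and q* = 77.
Since 17 is below p* = 24, the floor does not bind and the free-market outcome prevails.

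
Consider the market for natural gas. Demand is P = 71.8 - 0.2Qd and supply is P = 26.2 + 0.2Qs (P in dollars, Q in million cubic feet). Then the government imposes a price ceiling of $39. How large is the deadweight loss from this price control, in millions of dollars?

Rearranging demand gives Qd = 359 - 5P; rearranging supply gives Qs = 5P - 131. Setting quantity demanded equal to quantity supplied, 359 - 5P = 5P - 131, gives P* = 49 and Q* = 114.
Since 39 < 49, the ceiling is binding.
At P = 39: Qd = 359 - 5·39 = 164 and Qs = 5·39 - 131 = 64.
Quantity traded falls to 64. At Q = 64 the demand price is (359 - 64)/5 = 59 and the supply price is (131 + 64)/5 = 39.
Deadweight loss = ½ · (59 - 39) · (114 - 64) = ½ · 20 · 50 = 500.

500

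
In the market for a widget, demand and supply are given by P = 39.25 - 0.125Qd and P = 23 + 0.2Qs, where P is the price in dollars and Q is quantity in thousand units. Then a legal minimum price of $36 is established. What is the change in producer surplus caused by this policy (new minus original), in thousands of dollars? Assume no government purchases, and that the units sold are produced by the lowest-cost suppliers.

20.4

Rearranging demand gives Qd = 314 - 8P; rearranging supply gives Qs = 5P - 115. In a free market, 314 - 8P = 5P - 115 gives the equilibrium P* = 33, Q* = 50.
Because the floor (36) lies above the market-clearing price, it is binding.
At P = 36: Qd = 314 - 8·36 = 26 and Qs = 5·36 - 115 = 65.
Producer surplus without the control is ½ · (33 - 23) · 50 = 250.
With the floor, 26 units are sold at 36. The supply price at Q = 26 is 28.2, so PS = ½ · [(36 - 23) + (36 - 28.2)] · 26 = 270.4.
Change in producer surplus = 270.4 - 250 = 20.4.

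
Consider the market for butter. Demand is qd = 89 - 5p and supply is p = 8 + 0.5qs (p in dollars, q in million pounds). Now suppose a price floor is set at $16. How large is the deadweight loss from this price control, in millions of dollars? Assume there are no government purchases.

Rearranging supply gives qs = 2p - 16. Equilibrium: 89 - 5p = 2p - 16, so 105 = 7p and p* = 15, q* = 14.
The floor of 16 is above the equilibrium price 15, so it binds.
At p = 16: qd = 89 - 5·16 = 9 and qs = 2·16 - 16 = 16.
Quantity traded falls to 9. At q = 9 the demand price is (89 - 9)/5 = 16 and the supply price is (16 + 9)/2 = 12.5.
Deadweight loss = ½ · (16 - 12.5) · (14 - 9) = ½ · 3.5 · 5 = 8.75.

8.75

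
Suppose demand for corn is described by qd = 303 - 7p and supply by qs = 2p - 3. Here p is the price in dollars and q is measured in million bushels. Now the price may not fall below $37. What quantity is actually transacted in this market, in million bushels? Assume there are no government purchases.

44

Equilibrium: 303 - 7p = 2p - 3, so 306 = 9p and p* = 34, q* = 65.
The floor of 37 is above the equilibrium price 34, so it binds.
At p = 37: qd = 303 - 7·37 = 44 and qs = 2·37 - 3 = 71.
The quantity actually transacted is the short side, demand: 44.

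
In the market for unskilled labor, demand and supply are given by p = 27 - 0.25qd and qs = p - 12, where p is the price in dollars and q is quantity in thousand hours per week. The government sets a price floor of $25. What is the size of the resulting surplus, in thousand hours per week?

Rearranging demand gives qd = 108 - 4p. In a free market, 108 - 4p = p - 12 gives the equilibrium p* = 24, q* = 12.
Because the floor (25) lies above the market-clearing price, it is binding.
At p = 25: qd = 108 - 4·25 = 8 and qs = 25 - 12 = 13.
Surplus = qs - qd = 13 - 8 = 5.

5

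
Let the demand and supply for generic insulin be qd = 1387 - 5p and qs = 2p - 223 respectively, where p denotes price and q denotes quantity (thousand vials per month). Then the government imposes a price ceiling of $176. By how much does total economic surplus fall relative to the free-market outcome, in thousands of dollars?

Without the control the market clears where 1387 - 5p = 2p - 223, i.e. p* = 230 and q* = 237.
Because the ceiling (176) lies below the market-clearing price, it is binding.
At p = 176: qd = 1387 - 5·176 = 507 and qs = 2·176 - 223 = 129.
Quantity traded falls to 129. At q = 129 the demand price is (1387 - 129)/5 = 251.6 and the supply price is (223 + 129)/2 = 176.
Deadweight loss = ½ · (251.6 - 176) · (237 - 129) = ½ · 75.6 · 108 = 4082.4.

4082.4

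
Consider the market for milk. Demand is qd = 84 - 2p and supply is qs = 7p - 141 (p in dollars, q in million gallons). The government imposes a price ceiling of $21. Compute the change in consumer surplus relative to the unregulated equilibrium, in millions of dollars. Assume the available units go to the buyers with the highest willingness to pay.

Without the control the market clears where 84 - 2p = 7p - 141, i.e. p* = 25 and q* = 34.
Because the ceiling (21) lies below the market-clearing price, it is binding.
At p = 21: qd = 84 - 2·21 = 42 and qs = 7·21 - 141 = 6.
Consumer surplus without the control is ½ · (42 - 25) · 34 = 289.
With the ceiling, 6 units are sold at 21 (assume they go to the highest-value buyers). The demand price at q = 6 is 39, so CS = ½ · [(42 - 21) + (39 - 21)] · 6 = 117.
Change in consumer surplus = 117 - 289 = -172.

-172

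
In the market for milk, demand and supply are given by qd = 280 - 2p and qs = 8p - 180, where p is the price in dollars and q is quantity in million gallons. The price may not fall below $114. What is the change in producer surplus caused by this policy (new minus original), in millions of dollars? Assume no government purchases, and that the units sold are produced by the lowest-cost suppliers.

Setting quantity demanded equal to quantity supplied, 280 - 2p = 8p - 180, gives p* = 46 and q* = 188.
The floor of 114 is above the equilibrium price 46, so it binds.
At p = 114: qd = 280 - 2·114 = 52 and qs = 8·114 - 180 = 732.
Producer surplus without the control is ½ · (46 - 22.5) · 188 = 2209.
With the floor, 52 units are sold at 114. The supply price at q = 52 is 29, so PS = ½ · [(114 - 22.5) + (114 - 29)] · 52 = 4589.
Change in producer surplus = 4589 - 2209 = 2380.

2380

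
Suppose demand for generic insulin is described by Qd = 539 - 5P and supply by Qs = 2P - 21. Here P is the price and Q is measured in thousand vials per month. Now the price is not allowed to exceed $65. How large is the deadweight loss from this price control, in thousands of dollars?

Equilibrium: 539 - 5P = 2P - 21, so 560 = 7P and P* = 80, Q* = 139.
The ceiling of 65 is below the equilibrium price 80, so it binds.
At P = 65: Qd = 539 - 5·65 = 214 and Qs = 2·65 - 21 = 109.
Quantity traded falls to 109. At Q = 109 the demand price is (539 - 109)/5 = 86 and the supply price is (21 + 109)/2 = 65.
Deadweight loss = ½ · (86 - 65) · (139 - 109) = ½ · 21 · 30 = 315.

315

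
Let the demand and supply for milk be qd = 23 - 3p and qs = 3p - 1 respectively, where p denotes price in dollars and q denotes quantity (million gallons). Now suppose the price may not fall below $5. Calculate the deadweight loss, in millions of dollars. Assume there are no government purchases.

3

Without the control the market clears where 23 - 3p = 3p - 1, i.e. p* = 4 and q* = 11.
Since 5 > 4, the floor is binding.
At p = 5: qd = 23 - 3·5 = 8 and qs = 3·5 - 1 = 14.
Quantity traded falls to 8. At q = 8 the demand price is (23 - 8)/3 = 5 and the supply price is (1 + 8)/3 = 3.
Deadweight loss = ½ · (5 - 3) · (11 - 8) = ½ · 2 · 3 = 3.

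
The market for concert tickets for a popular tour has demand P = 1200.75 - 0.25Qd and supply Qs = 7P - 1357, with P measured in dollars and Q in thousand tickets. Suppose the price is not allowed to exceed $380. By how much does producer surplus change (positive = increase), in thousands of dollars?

Rearranging demand gives Qd = 4803 - 4P. In a free market, 4803 - 4P = 7P - 1357 gives the equilibrium P* = 560, Q* = 2563.
Since 380 < 560, the ceiling is binding.
At P = 380: Qd = 4803 - 4·380 = 3283 and Qs = 7·380 - 1357 = 1303.
Producer surplus without the control is ½ · (560 - 1357/7) · 2563 = 6568969/14.
With the ceiling, producers sell 1303 units at 380, so PS = ½ · (380 - 1357/7) · 1303 = 1697809/14.
Change in producer surplus = 1697809/14 - 6568969/14 = -347940.

-347940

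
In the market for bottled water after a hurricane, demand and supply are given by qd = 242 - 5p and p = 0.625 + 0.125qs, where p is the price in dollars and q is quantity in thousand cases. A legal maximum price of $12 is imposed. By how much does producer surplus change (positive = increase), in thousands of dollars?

Rearranging supply gives qs = 8p - 5. In a free market, 242 - 5p = 8p - 5 gives the equilibrium p* = 19, q* = 147.
Because the ceiling (12) lies below the market-clearing price, it is binding.
At p = 12: qd = 242 - 5·12 = 182 and qs = 8·12 - 5 = 91.
Producer surplus without the control is ½ · (19 - 0.625) · 147 = 1350.5625.
With the ceiling, producers sell 91 units at 12, so PS = ½ · (12 - 0.625) · 91 = 517.5625.
Change in producer surplus = 517.5625 - 1350.5625 = -833.

-833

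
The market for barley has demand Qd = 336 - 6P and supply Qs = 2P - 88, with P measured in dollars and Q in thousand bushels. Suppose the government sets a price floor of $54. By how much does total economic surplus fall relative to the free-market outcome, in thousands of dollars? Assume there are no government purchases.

Equilibrium: 336 - 6P = 2P - 88, so 424 = 8P and P* = 53, Q* = 18.
Since 54 > 53, the floor is binding.
At P = 54: Qd = 336 - 6·54 = 12 and Qs = 2·54 - 88 = 20.
Quantity traded falls to 12. At Q = 12 the demand price is (336 - 12)/6 = 54 and the supply price is (88 + 12)/2 = 50.
Deadweight loss = ½ · (54 - 50) · (18 - 12) = ½ · 4 · 6 = 12.

12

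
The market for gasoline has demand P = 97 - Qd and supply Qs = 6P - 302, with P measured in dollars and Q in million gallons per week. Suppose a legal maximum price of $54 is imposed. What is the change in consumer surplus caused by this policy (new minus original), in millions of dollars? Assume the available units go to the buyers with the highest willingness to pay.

-96

Rearranging demand gives Qd = 97 - P. In a free market, 97 - P = 6P - 302 gives the equilibrium P* = 57, Q* = 40.
Since 54 < 57, the ceiling is binding.
At P = 54: Qd = 97 - 54 = 43 and Qs = 6·54 - 302 = 22.
Consumer surplus without the control is ½ · (97 - 57) · 40 = 800.
With the ceiling, 22 units are sold at 54 (assume they go to the highest-value buyers). The demand price at Q = 22 is 75, so CS = ½ · [(97 - 54) + (75 - 54)] · 22 = 704.
Change in consumer surplus = 704 - 800 = -96.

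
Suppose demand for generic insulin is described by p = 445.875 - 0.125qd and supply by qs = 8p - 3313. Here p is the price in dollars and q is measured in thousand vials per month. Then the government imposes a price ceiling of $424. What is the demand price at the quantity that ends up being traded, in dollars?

Rearranging demand gives qd = 3567 - 8p. In a free market, 3567 - 8p = 8p - 3313 gives the equilibrium p* = 430, q* = 127.
The ceiling of 424 is below the equilibrium price 430, so it binds.
At p = 424: qd = 3567 - 8·424 = 175 and qs = 8·424 - 3313 = 79.
Only 79 units reach the market. On the demand curve, the marginal buyer's willingness to pay at q = 79 is (3567 - 79)/8 = 436.

436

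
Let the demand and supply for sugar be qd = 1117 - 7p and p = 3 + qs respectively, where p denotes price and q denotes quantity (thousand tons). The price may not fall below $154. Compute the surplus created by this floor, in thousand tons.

112

Rearranging supply gives qs = p - 3. Equilibrium: 1117 - 7p = p - 3, so 1120 = 8p and p* = 140, q* = 137.
Because the floor (154) lies above the market-clearing price, it is binding.
At p = 154: qd = 1117 - 7·154 = 39 and qs = 154 - 3 = 151.
Surplus = qs - qd = 151 - 39 = 112.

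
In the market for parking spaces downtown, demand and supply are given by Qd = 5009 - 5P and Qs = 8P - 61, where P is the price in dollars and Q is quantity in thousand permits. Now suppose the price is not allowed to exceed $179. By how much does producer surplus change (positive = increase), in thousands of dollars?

In a free market, 5009 - 5P = 8P - 61 gives the equilibrium P* = 390, Q* = 3059.
Since 179 < 390, the ceiling is binding.
At P = 179: Qd = 5009 - 5·179 = 4114 and Qs = 8·179 - 61 = 1371.
Producer surplus without the control is ½ · (390 - 7.625) · 3059 = 584842.5625.
With the ceiling, producers sell 1371 units at 179, so PS = ½ · (179 - 7.625) · 1371 = 117477.5625.
Change in producer surplus = 117477.5625 - 584842.5625 = -467365.

-467365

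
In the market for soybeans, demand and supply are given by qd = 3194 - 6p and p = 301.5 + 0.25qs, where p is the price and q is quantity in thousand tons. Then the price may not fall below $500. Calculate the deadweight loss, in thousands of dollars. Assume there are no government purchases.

27000

Rearranging supply gives qs = 4p - 1206. Setting quantity demanded equal to quantity supplied, 3194 - 6p = 4p - 1206, gives p* = 440 and q* = 554.
The floor of 500 is above the equilibrium price 440, so it binds.
At p = 500: qd = 3194 - 6·500 = 194 and qs = 4·500 - 1206 = 794.
Quantity traded falls to 194. At q = 194 the demand price is (3194 - 194)/6 = 500 and the supply price is (1206 + 194)/4 = 350.
Deadweight loss = ½ · (500 - 350) · (554 - 194) = ½ · 150 · 360 = 27000.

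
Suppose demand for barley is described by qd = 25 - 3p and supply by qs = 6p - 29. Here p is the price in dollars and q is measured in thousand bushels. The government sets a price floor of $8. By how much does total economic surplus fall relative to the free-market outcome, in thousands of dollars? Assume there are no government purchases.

Without the control the market clears where 25 - 3p = 6p - 29, i.e. p* = 6 and q* = 7.
Because the floor (8) lies above the market-clearing price, it is binding.
At p = 8: qd = 25 - 3·8 = 1 and qs = 6·8 - 29 = 19.
Quantity traded falls to 1. At q = 1 the demand price is (25 - 1)/3 = 8 and the supply price is (29 + 1)/6 = 5.
Deadweight loss = ½ · (8 - 5) · (7 - 1) = ½ · 3 · 6 = 9.

9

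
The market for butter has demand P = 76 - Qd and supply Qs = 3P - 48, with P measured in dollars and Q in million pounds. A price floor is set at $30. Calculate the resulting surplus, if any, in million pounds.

0

Rearranging demand gives Qd = 76 - P. In a free market, 76 - P = 3P - 48 gives the equilibrium P* = 31, Q* = 45.
The floor of 30 is below the equilibrium price 31, so it is not binding; the market clears at P* = 31, Q* = 45.
Since the control does not bind, there is no surplus.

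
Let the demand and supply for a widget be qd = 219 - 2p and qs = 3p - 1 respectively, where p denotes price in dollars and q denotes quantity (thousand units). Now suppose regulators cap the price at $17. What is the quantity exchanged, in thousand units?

50

Without the control the market clears where 219 - 2p = 3p - 1, i.e. p* = 44 and q* = 131.
Because the ceiling (17) lies below the market-clearing price, it is binding.
At p = 17: qd = 219 - 2·17 = 185 and qs = 3·17 - 1 = 50.
The quantity actually transacted is the short side, supply: 50.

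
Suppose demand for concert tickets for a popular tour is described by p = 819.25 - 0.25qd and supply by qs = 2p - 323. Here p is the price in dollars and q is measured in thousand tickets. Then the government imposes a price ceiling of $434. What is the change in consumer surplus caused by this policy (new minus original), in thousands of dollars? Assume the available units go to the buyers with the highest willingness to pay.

Rearranging demand gives qd = 3277 - 4p. In a free market, 3277 - 4p = 2p - 323 gives the equilibrium p* = 600, q* = 877.
Because the ceiling (434) lies below the market-clearing price, it is binding.
At p = 434: qd = 3277 - 4·434 = 1541 and qs = 2·434 - 323 = 545.
Consumer surplus without the control is ½ · (819.25 - 600) · 877 = 96141.125.
With the ceiling, 545 units are sold at 434 (assume they go to the highest-value buyers). The demand price at q = 545 is 683, so CS = ½ · [(819.25 - 434) + (683 - 434)] · 545 = 172833.125.
Change in consumer surplus = 172833.125 - 96141.125 = 76692.

76692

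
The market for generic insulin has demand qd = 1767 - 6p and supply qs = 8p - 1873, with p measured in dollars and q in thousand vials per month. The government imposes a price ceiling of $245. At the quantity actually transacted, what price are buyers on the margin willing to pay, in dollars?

280

Without the control the market clears where 1767 - 6p = 8p - 1873, i.e. p* = 260 and q* = 207.
Because the ceiling (245) lies below the market-clearing price, it is binding.
At p = 245: qd = 1767 - 6·245 = 297 and qs = 8·245 - 1873 = 87.
Only 87 units reach the market. On the demand curve, the marginal buyer's willingness to pay at q = 87 is (1767 - 87)/6 = 280.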